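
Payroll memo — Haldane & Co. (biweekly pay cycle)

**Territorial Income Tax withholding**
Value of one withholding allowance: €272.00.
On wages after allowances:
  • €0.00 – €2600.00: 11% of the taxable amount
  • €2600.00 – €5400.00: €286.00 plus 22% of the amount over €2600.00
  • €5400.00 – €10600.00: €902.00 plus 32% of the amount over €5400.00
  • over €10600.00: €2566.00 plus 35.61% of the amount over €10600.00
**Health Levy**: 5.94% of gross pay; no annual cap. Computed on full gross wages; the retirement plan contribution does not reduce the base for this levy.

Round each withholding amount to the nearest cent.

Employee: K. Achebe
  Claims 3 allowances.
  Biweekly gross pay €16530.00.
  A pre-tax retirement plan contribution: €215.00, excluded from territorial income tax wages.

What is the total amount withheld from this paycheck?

€5292.41

Territorial Income Tax: taxable = €16530.00 − €215.00 − 3×€272.00 = €15499.00
  €2566.00 + 35.61% × (€15499.00 − €10600.00) = €2566.00 + 35.61% × €4899.00 = €4310.53
Health Levy: 5.94% × €16530.00 = €981.88
Total: €4310.53 + €981.88 = €5292.41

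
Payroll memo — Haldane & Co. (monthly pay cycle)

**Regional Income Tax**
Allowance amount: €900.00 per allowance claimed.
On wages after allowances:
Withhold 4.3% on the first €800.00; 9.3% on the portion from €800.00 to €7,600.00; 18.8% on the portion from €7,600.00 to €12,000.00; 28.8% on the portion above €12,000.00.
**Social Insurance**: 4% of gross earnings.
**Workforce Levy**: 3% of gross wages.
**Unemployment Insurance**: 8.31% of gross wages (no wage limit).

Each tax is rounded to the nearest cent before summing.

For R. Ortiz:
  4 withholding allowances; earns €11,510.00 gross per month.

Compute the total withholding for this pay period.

Regional Income Tax: taxable = €11,510.00 − 4×€900.00 = €7,910.00
  €666.80 + 18.8% × (€7,910.00 − €7,600.00) = €666.80 + 18.8% × €310.00 = €725.08
Social Insurance: 4% × €11,510.00 = €460.40
Workforce Levy: 3% × €11,510.00 = €345.30
Unemployment Insurance: 8.31% × €11,510.00 = €956.48
Total: €725.08 + €460.40 + €345.30 + €956.48 = €2,487.26

€2,487.26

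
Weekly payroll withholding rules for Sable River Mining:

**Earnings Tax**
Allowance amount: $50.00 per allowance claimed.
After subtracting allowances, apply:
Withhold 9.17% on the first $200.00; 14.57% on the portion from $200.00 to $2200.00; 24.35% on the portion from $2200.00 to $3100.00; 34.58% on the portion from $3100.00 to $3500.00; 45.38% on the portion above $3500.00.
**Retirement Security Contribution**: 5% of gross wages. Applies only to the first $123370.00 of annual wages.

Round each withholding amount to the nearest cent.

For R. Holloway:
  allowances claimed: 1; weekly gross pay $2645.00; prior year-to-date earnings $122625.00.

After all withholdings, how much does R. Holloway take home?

Earnings Tax: taxable = $2645.00 − 1×$50.00 = $2595.00
  $309.74 + 24.35% × ($2595.00 − $2200.00) = $309.74 + 24.35% × $395.00 = $405.92
Retirement Security Contribution: cap $123370.00 − YTD $122625.00 = $745.00 subject; 5% × $745.00 = $37.25
Total withheld: $405.92 + $37.25 = $443.17
Net pay: $2645.00 − $443.17 = $2201.83

$2201.83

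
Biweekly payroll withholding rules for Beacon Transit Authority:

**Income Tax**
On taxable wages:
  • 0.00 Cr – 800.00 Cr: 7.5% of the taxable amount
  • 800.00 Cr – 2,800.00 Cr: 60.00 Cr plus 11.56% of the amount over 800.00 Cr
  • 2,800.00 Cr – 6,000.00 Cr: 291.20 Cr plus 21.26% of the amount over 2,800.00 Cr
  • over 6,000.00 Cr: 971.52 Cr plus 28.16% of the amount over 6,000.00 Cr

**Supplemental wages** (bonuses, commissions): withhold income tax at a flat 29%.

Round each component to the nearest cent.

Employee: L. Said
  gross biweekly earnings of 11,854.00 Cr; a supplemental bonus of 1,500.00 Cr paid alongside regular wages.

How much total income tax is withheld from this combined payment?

3,055.01 Cr

Income Tax: taxable = 11,854.00 Cr
  971.52 Cr + 28.16% × (11,854.00 Cr − 6,000.00 Cr) = 971.52 Cr + 28.16% × 5,854.00 Cr = 2,620.01 Cr
Supplemental (29% flat on bonus): 29% × 1,500.00 Cr = 435.00 Cr
Total income tax: 2,620.01 Cr + 435.00 Cr = 3,055.01 Cr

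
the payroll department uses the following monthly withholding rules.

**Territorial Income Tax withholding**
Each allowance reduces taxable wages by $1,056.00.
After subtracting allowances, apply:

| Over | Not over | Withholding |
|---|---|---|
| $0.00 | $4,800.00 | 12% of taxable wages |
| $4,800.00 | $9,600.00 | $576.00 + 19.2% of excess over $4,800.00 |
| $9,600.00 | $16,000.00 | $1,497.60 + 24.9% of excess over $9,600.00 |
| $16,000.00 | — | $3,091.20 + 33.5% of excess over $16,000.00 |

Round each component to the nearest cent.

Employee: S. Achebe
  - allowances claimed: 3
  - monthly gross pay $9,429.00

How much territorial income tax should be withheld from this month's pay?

Territorial Income Tax: taxable = $9,429.00 − 3×$1,056.00 = $6,261.00
  $576.00 + 19.2% × ($6,261.00 − $4,800.00) = $576.00 + 19.2% × $1,461.00 = $856.51

$856.51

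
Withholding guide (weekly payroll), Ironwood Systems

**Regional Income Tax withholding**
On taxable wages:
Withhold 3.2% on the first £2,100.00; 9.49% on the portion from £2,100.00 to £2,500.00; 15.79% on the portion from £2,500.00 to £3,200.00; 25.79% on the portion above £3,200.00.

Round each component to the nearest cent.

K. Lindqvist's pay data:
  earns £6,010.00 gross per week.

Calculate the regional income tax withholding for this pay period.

Regional Income Tax: taxable = £6,010.00
  £215.69 + 25.79% × (£6,010.00 − £3,200.00) = £215.69 + 25.79% × £2,810.00 = £940.39

£940.39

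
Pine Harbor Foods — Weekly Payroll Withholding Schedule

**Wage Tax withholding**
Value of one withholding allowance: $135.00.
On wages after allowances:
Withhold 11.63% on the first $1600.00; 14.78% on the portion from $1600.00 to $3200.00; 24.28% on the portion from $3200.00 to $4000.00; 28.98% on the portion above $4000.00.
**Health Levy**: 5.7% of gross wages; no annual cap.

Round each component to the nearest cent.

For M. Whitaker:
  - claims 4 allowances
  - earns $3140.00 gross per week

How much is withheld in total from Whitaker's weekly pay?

Wage Tax: taxable = $3140.00 − 4×$135.00 = $2600.00
  $186.08 + 14.78% × ($2600.00 − $1600.00) = $186.08 + 14.78% × $1000.00 = $333.88
Health Levy: 5.7% × $3140.00 = $178.98
Total: $333.88 + $178.98 = $512.86

$512.86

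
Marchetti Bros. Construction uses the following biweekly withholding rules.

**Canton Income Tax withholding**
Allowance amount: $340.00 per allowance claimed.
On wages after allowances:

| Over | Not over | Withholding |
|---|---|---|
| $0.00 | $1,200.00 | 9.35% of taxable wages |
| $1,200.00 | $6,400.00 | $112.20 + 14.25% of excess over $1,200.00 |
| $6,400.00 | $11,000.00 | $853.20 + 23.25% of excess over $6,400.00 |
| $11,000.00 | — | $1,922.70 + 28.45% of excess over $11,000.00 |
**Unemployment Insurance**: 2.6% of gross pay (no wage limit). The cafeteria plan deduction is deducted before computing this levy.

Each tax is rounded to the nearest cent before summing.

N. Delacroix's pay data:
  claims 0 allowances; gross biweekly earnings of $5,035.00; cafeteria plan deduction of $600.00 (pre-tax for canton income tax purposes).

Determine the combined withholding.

Canton Income Tax: taxable = $5,035.00 − $600.00 = $4,435.00
  $112.20 + 14.25% × ($4,435.00 − $1,200.00) = $112.20 + 14.25% × $3,235.00 = $573.19
Unemployment Insurance: 2.6% × $4,435.00 = $115.31
Total: $573.19 + $115.31 = $688.50

$688.50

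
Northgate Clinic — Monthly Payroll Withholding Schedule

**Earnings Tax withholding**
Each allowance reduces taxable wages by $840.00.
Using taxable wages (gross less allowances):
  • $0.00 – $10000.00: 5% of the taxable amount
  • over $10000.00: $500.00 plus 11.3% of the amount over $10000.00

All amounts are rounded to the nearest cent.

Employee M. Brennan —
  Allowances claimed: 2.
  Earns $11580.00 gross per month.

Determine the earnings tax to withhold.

$495.00

Earnings Tax: taxable = $11580.00 − 2×$840.00 = $9900.00
  5% × $9900.00 = $495.00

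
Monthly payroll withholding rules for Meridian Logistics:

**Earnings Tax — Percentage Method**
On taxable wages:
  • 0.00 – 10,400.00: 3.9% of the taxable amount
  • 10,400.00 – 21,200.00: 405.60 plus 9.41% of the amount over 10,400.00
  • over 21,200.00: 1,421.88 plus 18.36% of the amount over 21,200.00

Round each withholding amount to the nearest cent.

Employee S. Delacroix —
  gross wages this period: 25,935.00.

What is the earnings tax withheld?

2,291.23

Earnings Tax: taxable = 25,935.00
  1,421.88 + 18.36% × (25,935.00 − 21,200.00) = 1,421.88 + 18.36% × 4,735.00 = 2,291.23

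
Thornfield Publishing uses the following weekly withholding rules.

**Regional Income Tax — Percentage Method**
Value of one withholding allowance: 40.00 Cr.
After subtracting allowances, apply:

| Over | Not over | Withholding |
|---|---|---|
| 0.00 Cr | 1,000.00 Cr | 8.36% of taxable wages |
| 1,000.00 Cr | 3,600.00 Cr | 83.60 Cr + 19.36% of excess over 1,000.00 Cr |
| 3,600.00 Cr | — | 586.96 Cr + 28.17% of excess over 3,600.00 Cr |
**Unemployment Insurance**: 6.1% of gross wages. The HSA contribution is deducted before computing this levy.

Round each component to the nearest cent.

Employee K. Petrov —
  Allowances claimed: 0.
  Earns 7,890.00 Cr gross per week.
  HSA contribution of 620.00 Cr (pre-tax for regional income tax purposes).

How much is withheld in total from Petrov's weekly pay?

Regional Income Tax: taxable = 7,890.00 Cr − 620.00 Cr = 7,270.00 Cr
  586.96 Cr + 28.17% × (7,270.00 Cr − 3,600.00 Cr) = 586.96 Cr + 28.17% × 3,670.00 Cr = 1,620.80 Cr
Unemployment Insurance: 6.1% × 7,270.00 Cr = 443.47 Cr
Total: 1,620.80 Cr + 443.47 Cr = 2,064.27 Cr

2,064.27 Cr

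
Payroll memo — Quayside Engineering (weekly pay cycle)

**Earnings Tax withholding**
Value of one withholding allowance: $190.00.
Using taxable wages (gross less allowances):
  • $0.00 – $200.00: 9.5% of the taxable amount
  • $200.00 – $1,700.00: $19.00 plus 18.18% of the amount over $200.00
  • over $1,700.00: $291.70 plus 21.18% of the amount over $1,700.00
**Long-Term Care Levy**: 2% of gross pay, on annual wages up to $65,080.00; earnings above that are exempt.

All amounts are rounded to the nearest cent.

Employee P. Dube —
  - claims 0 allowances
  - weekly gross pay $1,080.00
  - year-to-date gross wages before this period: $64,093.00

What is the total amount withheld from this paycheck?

$198.72

Earnings Tax: taxable = $1,080.00
  $19.00 + 18.18% × ($1,080.00 − $200.00) = $19.00 + 18.18% × $880.00 = $178.98
Long-Term Care Levy: cap $65,080.00 − YTD $64,093.00 = $987.00 subject; 2% × $987.00 = $19.74
Total: $178.98 + $19.74 = $198.72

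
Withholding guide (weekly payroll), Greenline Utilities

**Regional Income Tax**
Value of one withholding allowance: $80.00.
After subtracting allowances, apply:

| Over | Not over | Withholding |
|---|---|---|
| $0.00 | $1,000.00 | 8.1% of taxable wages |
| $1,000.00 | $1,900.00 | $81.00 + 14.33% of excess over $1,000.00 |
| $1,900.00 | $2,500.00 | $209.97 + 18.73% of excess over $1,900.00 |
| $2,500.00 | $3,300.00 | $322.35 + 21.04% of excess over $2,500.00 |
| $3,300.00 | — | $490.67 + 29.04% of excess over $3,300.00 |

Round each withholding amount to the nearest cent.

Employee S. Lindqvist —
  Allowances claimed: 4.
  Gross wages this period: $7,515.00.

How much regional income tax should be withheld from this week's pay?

Regional Income Tax: taxable = $7,515.00 − 4×$80.00 = $7,195.00
  $490.67 + 29.04% × ($7,195.00 − $3,300.00) = $490.67 + 29.04% × $3,895.00 = $1,621.78

$1,621.78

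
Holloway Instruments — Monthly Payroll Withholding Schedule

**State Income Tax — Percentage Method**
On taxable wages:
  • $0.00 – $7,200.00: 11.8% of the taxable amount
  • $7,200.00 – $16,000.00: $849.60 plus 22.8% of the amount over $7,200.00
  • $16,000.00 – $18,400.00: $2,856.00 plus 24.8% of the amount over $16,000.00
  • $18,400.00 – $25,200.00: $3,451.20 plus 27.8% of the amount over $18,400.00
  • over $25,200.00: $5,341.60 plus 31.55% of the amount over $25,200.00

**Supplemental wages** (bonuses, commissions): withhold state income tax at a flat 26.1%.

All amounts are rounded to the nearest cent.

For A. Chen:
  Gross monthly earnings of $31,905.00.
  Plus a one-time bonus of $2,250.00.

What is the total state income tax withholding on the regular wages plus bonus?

State Income Tax: taxable = $31,905.00
  $5,341.60 + 31.55% × ($31,905.00 − $25,200.00) = $5,341.60 + 31.55% × $6,705.00 = $7,457.03
Supplemental (26.1% flat on bonus): 26.1% × $2,250.00 = $587.25
Total state income tax: $7,457.03 + $587.25 = $8,044.28

$8,044.28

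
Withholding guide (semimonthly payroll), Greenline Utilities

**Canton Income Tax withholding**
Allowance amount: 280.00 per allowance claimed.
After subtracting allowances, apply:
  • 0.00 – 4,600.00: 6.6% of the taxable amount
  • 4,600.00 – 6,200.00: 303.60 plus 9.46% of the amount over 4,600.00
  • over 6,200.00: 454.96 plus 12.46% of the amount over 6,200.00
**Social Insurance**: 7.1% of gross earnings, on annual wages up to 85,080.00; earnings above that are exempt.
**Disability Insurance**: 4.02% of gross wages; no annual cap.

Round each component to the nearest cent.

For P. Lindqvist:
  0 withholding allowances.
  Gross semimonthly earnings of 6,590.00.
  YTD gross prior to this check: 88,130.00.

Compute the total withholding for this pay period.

Canton Income Tax: taxable = 6,590.00
  454.96 + 12.46% × (6,590.00 − 6,200.00) = 454.96 + 12.46% × 390.00 = 503.55
Social Insurance: YTD 88,130.00 ≥ cap 85,080.00 → 0.00
Disability Insurance: 4.02% × 6,590.00 = 264.92
Total: 503.55 + 0.00 + 264.92 = 768.47

768.47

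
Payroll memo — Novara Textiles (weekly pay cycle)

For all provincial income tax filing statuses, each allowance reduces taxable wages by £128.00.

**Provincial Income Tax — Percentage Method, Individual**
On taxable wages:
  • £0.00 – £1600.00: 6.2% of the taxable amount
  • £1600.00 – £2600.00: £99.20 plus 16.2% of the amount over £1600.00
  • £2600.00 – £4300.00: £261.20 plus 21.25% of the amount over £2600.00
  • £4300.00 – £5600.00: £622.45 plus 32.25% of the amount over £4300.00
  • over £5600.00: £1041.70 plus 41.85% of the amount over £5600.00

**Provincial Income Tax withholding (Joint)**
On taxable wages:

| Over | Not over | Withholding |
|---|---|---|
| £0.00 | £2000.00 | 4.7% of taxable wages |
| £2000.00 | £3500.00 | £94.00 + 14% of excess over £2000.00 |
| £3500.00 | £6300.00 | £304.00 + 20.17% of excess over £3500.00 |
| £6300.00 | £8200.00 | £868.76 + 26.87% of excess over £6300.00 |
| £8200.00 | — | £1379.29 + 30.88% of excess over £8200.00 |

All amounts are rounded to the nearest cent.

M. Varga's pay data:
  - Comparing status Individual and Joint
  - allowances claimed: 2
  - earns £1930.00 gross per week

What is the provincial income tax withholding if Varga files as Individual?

Provincial Income Tax (Individual): taxable = £1930.00 − 2×£128.00 = £1674.00
  £99.20 + 16.2% × (£1674.00 − £1600.00) = £99.20 + 16.2% × £74.00 = £111.19

£111.19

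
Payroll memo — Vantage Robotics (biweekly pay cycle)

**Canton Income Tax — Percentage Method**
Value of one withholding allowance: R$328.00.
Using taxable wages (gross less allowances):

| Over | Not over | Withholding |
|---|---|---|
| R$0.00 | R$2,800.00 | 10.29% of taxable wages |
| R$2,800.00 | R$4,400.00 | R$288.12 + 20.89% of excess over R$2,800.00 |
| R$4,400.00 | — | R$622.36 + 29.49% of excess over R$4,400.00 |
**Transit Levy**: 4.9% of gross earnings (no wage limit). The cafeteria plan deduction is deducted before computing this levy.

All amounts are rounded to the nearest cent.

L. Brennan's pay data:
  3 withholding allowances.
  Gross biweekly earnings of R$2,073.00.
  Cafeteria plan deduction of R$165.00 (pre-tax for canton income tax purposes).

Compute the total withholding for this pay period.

Canton Income Tax: taxable = R$2,073.00 − R$165.00 − 3×R$328.00 = R$924.00
  10.29% × R$924.00 = R$95.08
Transit Levy: 4.9% × R$1,908.00 = R$93.49
Total: R$95.08 + R$93.49 = R$188.57

R$188.57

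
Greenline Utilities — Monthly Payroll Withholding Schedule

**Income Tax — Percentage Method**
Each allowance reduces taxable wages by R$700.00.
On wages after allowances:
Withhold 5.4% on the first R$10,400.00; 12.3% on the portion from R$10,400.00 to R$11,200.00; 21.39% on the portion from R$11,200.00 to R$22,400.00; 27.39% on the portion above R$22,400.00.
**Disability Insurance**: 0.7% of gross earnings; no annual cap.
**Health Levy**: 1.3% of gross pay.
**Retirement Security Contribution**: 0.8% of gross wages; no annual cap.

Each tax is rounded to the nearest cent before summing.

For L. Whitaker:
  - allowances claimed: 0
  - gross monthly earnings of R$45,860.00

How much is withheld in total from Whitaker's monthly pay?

R$10,765.45

Income Tax: taxable = R$45,860.00
  R$3,055.68 + 27.39% × (R$45,860.00 − R$22,400.00) = R$3,055.68 + 27.39% × R$23,460.00 = R$9,481.37
Disability Insurance: 0.7% × R$45,860.00 = R$321.02
Health Levy: 1.3% × R$45,860.00 = R$596.18
Retirement Security Contribution: 0.8% × R$45,860.00 = R$366.88
Total: R$9,481.37 + R$321.02 + R$596.18 + R$366.88 = R$10,765.45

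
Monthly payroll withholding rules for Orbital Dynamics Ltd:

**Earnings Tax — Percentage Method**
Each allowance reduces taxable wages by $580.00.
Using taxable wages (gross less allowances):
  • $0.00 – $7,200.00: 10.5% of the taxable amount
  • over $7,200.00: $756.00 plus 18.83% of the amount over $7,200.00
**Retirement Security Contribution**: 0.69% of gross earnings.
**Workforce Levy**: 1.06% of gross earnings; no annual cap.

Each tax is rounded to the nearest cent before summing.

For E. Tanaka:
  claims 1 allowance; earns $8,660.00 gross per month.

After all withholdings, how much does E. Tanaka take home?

Earnings Tax: taxable = $8,660.00 − 1×$580.00 = $8,080.00
  $756.00 + 18.83% × ($8,080.00 − $7,200.00) = $756.00 + 18.83% × $880.00 = $921.70
Retirement Security Contribution: 0.69% × $8,660.00 = $59.75
Workforce Levy: 1.06% × $8,660.00 = $91.80
Total withheld: $921.70 + $59.75 + $91.80 = $1,073.25
Net pay: $8,660.00 − $1,073.25 = $7,586.75

$7,586.75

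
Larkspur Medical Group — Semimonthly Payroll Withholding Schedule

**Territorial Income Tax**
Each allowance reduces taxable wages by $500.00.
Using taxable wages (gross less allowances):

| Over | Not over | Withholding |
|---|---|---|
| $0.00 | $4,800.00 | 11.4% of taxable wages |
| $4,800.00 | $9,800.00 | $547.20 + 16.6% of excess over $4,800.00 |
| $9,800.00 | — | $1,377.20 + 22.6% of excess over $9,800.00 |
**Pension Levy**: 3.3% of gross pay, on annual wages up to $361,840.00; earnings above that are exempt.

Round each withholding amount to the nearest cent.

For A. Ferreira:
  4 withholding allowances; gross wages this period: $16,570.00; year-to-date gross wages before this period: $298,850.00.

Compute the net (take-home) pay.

$13,567.97

Territorial Income Tax: taxable = $16,570.00 − 4×$500.00 = $14,570.00
  $1,377.20 + 22.6% × ($14,570.00 − $9,800.00) = $1,377.20 + 22.6% × $4,770.00 = $2,455.22
Pension Levy: 3.3% × $16,570.00 = $546.81
Total withheld: $2,455.22 + $546.81 = $3,002.03
Net pay: $16,570.00 − $3,002.03 = $13,567.97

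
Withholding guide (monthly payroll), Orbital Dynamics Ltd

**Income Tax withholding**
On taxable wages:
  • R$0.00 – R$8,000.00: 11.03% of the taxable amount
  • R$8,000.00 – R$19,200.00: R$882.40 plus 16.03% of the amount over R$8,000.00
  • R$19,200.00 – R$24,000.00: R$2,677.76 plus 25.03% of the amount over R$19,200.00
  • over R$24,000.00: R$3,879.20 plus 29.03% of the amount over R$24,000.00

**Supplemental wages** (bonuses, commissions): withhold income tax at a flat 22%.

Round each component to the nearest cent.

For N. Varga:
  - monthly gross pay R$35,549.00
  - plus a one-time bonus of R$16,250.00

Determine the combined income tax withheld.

R$10,806.87

Income Tax: taxable = R$35,549.00
  R$3,879.20 + 29.03% × (R$35,549.00 − R$24,000.00) = R$3,879.20 + 29.03% × R$11,549.00 = R$7,231.87
Supplemental (22% flat on bonus): 22% × R$16,250.00 = R$3,575.00
Total income tax: R$7,231.87 + R$3,575.00 = R$10,806.87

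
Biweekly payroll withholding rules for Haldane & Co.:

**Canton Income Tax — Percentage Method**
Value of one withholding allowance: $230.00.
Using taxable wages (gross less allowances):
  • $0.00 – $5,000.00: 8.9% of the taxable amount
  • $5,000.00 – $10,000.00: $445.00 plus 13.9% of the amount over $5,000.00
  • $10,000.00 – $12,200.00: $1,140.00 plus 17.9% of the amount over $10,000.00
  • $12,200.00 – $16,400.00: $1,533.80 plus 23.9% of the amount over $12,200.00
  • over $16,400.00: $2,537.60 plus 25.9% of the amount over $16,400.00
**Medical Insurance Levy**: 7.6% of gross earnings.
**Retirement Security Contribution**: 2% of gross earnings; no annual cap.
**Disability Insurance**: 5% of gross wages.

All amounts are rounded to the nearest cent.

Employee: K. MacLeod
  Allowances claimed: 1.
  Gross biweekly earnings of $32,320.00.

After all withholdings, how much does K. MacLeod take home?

Canton Income Tax: taxable = $32,320.00 − 1×$230.00 = $32,090.00
  $2,537.60 + 25.9% × ($32,090.00 − $16,400.00) = $2,537.60 + 25.9% × $15,690.00 = $6,601.31
Medical Insurance Levy: 7.6% × $32,320.00 = $2,456.32
Retirement Security Contribution: 2% × $32,320.00 = $646.40
Disability Insurance: 5% × $32,320.00 = $1,616.00
Total withheld: $6,601.31 + $2,456.32 + $646.40 + $1,616.00 = $11,320.03
Net pay: $32,320.00 − $11,320.03 = $20,999.97

$20,999.97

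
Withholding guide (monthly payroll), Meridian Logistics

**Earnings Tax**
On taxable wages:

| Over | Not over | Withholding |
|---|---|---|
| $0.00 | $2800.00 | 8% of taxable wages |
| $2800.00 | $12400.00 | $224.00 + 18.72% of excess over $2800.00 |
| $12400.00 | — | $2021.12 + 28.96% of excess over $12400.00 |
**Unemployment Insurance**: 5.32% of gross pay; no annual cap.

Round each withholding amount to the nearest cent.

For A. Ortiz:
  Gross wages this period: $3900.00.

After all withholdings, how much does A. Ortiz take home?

$3262.60

Earnings Tax: taxable = $3900.00
  $224.00 + 18.72% × ($3900.00 − $2800.00) = $224.00 + 18.72% × $1100.00 = $429.92
Unemployment Insurance: 5.32% × $3900.00 = $207.48
Total withheld: $429.92 + $207.48 = $637.40
Net pay: $3900.00 − $637.40 = $3262.60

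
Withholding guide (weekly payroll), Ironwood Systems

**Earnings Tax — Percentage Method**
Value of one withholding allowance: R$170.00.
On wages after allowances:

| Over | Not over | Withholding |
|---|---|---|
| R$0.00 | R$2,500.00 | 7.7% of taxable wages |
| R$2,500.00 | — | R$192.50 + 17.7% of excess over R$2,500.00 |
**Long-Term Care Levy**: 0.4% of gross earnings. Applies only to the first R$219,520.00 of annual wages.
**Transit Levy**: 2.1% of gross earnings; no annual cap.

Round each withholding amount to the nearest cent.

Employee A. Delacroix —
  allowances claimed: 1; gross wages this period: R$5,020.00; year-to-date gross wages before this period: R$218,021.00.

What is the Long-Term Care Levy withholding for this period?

R$6.00

Long-Term Care Levy: cap R$219,520.00 − YTD R$218,021.00 = R$1,499.00 subject; 0.4% × R$1,499.00 = R$6.00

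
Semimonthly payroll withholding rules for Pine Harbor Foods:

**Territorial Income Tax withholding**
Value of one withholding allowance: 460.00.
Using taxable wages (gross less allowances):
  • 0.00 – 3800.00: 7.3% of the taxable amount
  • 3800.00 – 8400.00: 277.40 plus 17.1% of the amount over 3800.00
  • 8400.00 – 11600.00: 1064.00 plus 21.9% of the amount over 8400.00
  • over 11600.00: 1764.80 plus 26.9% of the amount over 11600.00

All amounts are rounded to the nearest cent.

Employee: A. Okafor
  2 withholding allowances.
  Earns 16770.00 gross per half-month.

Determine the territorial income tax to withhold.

2908.05

Territorial Income Tax: taxable = 16770.00 − 2×460.00 = 15850.00
  1764.80 + 26.9% × (15850.00 − 11600.00) = 1764.80 + 26.9% × 4250.00 = 2908.05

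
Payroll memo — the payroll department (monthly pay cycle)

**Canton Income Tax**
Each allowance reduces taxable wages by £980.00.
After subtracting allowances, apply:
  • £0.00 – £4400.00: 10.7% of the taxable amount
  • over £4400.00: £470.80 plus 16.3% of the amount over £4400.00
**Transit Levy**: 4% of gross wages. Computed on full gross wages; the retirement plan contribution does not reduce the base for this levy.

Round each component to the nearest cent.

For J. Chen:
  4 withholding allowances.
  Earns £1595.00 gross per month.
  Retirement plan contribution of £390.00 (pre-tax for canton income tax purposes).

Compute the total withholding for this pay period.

£63.80

Canton Income Tax: taxable = £1595.00 − £390.00 − 4×£980.00 = £-2715.00
  Taxable ≤ 0 → £0.00
Transit Levy: 4% × £1595.00 = £63.80
Total: £0.00 + £63.80 = £63.80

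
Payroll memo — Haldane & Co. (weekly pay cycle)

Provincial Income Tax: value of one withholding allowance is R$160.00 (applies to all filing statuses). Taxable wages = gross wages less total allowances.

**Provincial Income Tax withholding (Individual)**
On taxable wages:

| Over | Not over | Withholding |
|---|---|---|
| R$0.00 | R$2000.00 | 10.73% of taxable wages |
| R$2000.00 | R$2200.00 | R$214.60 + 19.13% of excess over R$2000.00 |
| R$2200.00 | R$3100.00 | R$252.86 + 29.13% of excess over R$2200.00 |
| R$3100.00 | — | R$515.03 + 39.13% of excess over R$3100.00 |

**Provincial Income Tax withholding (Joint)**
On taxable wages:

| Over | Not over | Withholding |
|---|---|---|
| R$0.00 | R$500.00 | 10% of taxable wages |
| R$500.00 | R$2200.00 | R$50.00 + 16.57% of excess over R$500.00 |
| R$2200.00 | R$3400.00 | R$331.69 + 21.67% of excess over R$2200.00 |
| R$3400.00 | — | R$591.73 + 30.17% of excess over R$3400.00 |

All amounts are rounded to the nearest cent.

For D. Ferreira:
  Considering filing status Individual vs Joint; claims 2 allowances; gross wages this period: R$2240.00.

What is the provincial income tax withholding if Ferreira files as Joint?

Provincial Income Tax (Joint): taxable = R$2240.00 − 2×R$160.00 = R$1920.00
  R$50.00 + 16.57% × (R$1920.00 − R$500.00) = R$50.00 + 16.57% × R$1420.00 = R$285.29

R$285.29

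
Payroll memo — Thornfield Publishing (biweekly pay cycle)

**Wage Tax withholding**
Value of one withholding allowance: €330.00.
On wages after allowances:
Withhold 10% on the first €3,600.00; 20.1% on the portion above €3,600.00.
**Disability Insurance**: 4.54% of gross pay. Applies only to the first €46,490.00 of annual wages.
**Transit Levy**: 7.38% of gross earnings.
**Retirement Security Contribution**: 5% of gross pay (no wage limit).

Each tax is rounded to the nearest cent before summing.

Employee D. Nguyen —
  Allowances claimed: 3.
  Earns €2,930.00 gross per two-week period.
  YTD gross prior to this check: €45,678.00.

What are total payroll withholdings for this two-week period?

€593.59

Wage Tax: taxable = €2,930.00 − 3×€330.00 = €1,940.00
  10% × €1,940.00 = €194.00
Disability Insurance: cap €46,490.00 − YTD €45,678.00 = €812.00 subject; 4.54% × €812.00 = €36.86
Transit Levy: 7.38% × €2,930.00 = €216.23
Retirement Security Contribution: 5% × €2,930.00 = €146.50
Total: €194.00 + €36.86 + €216.23 + €146.50 = €593.59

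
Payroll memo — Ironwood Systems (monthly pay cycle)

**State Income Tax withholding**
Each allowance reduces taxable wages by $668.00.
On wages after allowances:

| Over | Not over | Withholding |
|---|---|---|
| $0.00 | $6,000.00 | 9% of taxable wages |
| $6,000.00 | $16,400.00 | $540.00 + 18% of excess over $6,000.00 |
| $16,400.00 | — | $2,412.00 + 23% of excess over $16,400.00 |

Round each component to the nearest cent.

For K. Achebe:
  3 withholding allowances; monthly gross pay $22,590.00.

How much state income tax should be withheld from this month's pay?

State Income Tax: taxable = $22,590.00 − 3×$668.00 = $20,586.00
  $2,412.00 + 23% × ($20,586.00 − $16,400.00) = $2,412.00 + 23% × $4,186.00 = $3,374.78

$3,374.78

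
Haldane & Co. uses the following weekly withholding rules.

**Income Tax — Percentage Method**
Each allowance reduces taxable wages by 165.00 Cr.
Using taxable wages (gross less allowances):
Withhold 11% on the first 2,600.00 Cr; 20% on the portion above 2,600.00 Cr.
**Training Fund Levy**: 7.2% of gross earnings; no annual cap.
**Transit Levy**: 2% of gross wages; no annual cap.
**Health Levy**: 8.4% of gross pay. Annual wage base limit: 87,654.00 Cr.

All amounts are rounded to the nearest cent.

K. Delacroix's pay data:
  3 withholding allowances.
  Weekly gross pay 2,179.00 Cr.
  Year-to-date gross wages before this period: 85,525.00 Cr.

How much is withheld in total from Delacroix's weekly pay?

Income Tax: taxable = 2,179.00 Cr − 3×165.00 Cr = 1,684.00 Cr
  11% × 1,684.00 Cr = 185.24 Cr
Training Fund Levy: 7.2% × 2,179.00 Cr = 156.89 Cr
Transit Levy: 2% × 2,179.00 Cr = 43.58 Cr
Health Levy: cap 87,654.00 Cr − YTD 85,525.00 Cr = 2,129.00 Cr subject; 8.4% × 2,129.00 Cr = 178.84 Cr
Total: 185.24 Cr + 156.89 Cr + 43.58 Cr + 178.84 Cr = 564.55 Cr

564.55 Cr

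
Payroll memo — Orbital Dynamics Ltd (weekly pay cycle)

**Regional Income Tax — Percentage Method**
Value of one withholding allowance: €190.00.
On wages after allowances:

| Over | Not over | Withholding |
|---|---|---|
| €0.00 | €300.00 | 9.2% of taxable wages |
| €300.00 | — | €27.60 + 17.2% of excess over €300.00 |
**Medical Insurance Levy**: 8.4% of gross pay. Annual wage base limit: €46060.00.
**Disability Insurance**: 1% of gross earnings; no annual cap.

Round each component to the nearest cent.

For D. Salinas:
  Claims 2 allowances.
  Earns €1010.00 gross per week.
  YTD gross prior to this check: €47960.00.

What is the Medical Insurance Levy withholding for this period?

Medical Insurance Levy: YTD €47960.00 ≥ cap €46060.00 → €0.00

€0.00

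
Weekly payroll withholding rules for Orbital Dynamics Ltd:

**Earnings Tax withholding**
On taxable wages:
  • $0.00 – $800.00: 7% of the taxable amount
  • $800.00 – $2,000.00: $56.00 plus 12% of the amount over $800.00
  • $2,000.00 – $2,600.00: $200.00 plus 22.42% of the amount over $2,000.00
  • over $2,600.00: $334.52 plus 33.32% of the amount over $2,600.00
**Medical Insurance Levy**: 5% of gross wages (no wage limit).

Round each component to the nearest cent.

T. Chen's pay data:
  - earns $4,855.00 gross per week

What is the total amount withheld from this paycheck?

$1,328.64

Earnings Tax: taxable = $4,855.00
  $334.52 + 33.32% × ($4,855.00 − $2,600.00) = $334.52 + 33.32% × $2,255.00 = $1,085.89
Medical Insurance Levy: 5% × $4,855.00 = $242.75
Total: $1,085.89 + $242.75 = $1,328.64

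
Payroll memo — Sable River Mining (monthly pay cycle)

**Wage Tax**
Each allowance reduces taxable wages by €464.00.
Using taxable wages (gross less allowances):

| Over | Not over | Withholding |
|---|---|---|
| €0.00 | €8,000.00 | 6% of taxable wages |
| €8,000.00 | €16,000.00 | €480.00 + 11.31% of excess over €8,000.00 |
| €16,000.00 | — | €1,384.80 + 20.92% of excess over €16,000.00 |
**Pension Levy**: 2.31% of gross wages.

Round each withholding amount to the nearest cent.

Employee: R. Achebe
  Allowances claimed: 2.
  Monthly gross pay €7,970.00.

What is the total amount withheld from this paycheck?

Wage Tax: taxable = €7,970.00 − 2×€464.00 = €7,042.00
  6% × €7,042.00 = €422.52
Pension Levy: 2.31% × €7,970.00 = €184.11
Total: €422.52 + €184.11 = €606.63

€606.63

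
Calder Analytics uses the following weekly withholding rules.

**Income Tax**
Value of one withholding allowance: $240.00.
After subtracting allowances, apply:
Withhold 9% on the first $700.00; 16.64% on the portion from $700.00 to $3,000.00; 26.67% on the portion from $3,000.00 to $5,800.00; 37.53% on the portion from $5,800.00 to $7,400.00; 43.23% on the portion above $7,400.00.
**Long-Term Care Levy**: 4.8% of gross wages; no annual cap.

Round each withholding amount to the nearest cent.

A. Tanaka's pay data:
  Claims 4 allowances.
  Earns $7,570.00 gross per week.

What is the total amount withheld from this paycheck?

Income Tax: taxable = $7,570.00 − 4×$240.00 = $6,610.00
  $1,192.48 + 37.53% × ($6,610.00 − $5,800.00) = $1,192.48 + 37.53% × $810.00 = $1,496.47
Long-Term Care Levy: 4.8% × $7,570.00 = $363.36
Total: $1,496.47 + $363.36 = $1,859.83

$1,859.83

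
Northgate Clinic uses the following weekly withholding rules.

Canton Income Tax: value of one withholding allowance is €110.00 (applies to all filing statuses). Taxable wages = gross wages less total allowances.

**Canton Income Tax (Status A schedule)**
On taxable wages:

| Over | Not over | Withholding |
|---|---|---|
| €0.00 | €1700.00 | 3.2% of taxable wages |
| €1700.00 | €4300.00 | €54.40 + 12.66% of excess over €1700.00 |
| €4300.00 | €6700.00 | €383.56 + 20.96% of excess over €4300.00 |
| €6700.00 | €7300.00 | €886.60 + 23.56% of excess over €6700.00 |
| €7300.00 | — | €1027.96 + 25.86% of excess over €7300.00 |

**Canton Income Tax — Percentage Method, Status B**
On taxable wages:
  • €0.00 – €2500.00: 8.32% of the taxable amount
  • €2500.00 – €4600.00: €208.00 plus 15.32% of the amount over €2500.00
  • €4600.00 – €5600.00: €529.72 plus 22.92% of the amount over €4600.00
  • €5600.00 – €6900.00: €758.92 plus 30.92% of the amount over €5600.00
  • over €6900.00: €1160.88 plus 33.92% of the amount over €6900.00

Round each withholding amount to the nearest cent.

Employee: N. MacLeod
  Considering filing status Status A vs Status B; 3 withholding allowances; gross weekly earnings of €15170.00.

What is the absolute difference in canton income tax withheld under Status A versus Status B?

Canton Income Tax (Status A): taxable = €15170.00 − 3×€110.00 = €14840.00
  €1027.96 + 25.86% × (€14840.00 − €7300.00) = €1027.96 + 25.86% × €7540.00 = €2977.80
Canton Income Tax (Status B): taxable = €15170.00 − 3×€110.00 = €14840.00
  €1160.88 + 33.92% × (€14840.00 − €6900.00) = €1160.88 + 33.92% × €7940.00 = €3854.13
Difference: |€2977.80 − €3854.13| = €876.33 (higher under Status B)

€876.33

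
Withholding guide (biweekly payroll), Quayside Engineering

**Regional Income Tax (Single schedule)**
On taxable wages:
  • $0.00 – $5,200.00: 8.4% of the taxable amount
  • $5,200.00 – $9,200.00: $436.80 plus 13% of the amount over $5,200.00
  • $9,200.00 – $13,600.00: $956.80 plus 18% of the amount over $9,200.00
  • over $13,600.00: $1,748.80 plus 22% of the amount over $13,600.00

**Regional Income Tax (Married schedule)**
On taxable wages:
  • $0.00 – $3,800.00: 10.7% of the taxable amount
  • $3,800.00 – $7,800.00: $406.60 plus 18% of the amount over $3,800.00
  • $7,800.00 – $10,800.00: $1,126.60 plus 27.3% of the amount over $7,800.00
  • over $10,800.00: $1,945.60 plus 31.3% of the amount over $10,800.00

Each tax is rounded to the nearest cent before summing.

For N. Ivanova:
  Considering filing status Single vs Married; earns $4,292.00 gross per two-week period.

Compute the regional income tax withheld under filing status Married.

$495.16

Regional Income Tax (Married): taxable = $4,292.00
  $406.60 + 18% × ($4,292.00 − $3,800.00) = $406.60 + 18% × $492.00 = $495.16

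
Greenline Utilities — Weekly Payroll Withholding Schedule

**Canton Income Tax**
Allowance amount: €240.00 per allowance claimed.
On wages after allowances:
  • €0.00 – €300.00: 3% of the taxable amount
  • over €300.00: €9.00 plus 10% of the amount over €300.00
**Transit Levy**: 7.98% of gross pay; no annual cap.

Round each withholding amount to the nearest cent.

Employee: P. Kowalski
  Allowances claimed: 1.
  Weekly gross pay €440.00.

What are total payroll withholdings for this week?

Canton Income Tax: taxable = €440.00 − 1×€240.00 = €200.00
  3% × €200.00 = €6.00
Transit Levy: 7.98% × €440.00 = €35.11
Total: €6.00 + €35.11 = €41.11

€41.11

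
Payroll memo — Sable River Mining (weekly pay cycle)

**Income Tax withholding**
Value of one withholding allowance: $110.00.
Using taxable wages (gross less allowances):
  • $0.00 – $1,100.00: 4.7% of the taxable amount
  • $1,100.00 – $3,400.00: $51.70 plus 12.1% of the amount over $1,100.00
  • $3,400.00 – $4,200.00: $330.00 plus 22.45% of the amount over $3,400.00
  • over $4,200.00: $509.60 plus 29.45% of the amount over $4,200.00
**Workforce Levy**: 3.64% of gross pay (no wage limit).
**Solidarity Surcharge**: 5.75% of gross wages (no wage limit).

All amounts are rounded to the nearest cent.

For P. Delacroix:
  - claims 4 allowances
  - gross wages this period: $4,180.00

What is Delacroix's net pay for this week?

$3,381.17

Income Tax: taxable = $4,180.00 − 4×$110.00 = $3,740.00
  $330.00 + 22.45% × ($3,740.00 − $3,400.00) = $330.00 + 22.45% × $340.00 = $406.33
Workforce Levy: 3.64% × $4,180.00 = $152.15
Solidarity Surcharge: 5.75% × $4,180.00 = $240.35
Total withheld: $406.33 + $152.15 + $240.35 = $798.83
Net pay: $4,180.00 − $798.83 = $3,381.17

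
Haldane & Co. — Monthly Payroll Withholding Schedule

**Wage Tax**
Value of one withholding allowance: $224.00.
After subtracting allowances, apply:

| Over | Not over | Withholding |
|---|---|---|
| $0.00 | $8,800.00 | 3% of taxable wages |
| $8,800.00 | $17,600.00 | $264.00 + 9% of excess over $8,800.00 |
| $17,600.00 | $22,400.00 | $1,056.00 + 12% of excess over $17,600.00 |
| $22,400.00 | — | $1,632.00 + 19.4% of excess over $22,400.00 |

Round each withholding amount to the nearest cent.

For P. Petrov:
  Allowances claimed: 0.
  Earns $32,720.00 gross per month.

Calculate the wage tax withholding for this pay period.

Wage Tax: taxable = $32,720.00
  $1,632.00 + 19.4% × ($32,720.00 − $22,400.00) = $1,632.00 + 19.4% × $10,320.00 = $3,634.08

$3,634.08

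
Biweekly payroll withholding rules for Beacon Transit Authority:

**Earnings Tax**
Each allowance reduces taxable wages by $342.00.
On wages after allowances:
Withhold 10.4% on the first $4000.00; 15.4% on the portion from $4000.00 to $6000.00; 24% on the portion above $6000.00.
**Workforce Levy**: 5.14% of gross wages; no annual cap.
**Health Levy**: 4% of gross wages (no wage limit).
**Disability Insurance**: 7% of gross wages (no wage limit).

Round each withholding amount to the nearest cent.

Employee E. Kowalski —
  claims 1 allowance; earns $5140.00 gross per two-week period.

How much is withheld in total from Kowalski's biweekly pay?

Earnings Tax: taxable = $5140.00 − 1×$342.00 = $4798.00
  $416.00 + 15.4% × ($4798.00 − $4000.00) = $416.00 + 15.4% × $798.00 = $538.89
Workforce Levy: 5.14% × $5140.00 = $264.20
Health Levy: 4% × $5140.00 = $205.60
Disability Insurance: 7% × $5140.00 = $359.80
Total: $538.89 + $264.20 + $205.60 + $359.80 = $1368.49

$1368.49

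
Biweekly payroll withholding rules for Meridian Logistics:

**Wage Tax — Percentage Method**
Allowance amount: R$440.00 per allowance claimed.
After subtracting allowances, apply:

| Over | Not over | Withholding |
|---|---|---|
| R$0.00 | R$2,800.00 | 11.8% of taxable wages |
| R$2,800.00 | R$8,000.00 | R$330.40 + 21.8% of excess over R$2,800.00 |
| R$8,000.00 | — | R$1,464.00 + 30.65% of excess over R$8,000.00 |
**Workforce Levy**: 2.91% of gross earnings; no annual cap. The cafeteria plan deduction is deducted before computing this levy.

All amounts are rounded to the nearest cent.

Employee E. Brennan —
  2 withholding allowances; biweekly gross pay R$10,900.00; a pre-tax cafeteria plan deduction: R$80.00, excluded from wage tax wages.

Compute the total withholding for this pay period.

R$2,373.47

Wage Tax: taxable = R$10,900.00 − R$80.00 − 2×R$440.00 = R$9,940.00
  R$1,464.00 + 30.65% × (R$9,940.00 − R$8,000.00) = R$1,464.00 + 30.65% × R$1,940.00 = R$2,058.61
Workforce Levy: 2.91% × R$10,820.00 = R$314.86
Total: R$2,058.61 + R$314.86 = R$2,373.47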